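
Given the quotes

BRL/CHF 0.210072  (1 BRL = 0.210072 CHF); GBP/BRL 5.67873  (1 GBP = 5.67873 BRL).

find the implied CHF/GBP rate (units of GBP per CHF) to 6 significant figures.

1 CHF ÷ 0.210072 = 4.76027 BRL
4.76027 BRL ÷ 5.67873 = 0.838264 GBP

CHF/GBP = 0.838264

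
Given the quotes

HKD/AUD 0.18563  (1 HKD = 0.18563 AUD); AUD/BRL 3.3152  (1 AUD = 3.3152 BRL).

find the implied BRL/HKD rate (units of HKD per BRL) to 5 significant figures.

BRL/HKD = 1.6250

1 BRL ÷ 3.3152 = 0.301641 AUD
0.301641 AUD ÷ 0.18563 = 1.62496 HKD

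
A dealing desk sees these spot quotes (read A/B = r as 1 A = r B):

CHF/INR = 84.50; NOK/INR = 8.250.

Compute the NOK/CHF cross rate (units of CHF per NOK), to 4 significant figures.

1 NOK × 8.250 = 8.25 INR
8.25 INR ÷ 84.50 = 0.0976331 CHF

NOK/CHF = 0.09763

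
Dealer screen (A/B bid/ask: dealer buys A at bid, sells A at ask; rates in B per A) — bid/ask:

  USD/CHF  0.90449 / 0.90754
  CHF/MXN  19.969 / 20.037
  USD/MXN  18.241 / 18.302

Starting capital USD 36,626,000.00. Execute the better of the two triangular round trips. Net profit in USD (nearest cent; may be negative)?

Net profit: USD 114,043.02

Best loop USD → MXN → CHF → USD:
USD 36,626,000.00 × 18.241 (sell USD at bid) = MXN 668,094,866.00
MXN 668,094,866.00 ÷ 20.037 (buy CHF at ask) = CHF 33,343,058.64
CHF 33,343,058.64 ÷ 0.90754 (buy USD at ask) = USD 36,740,043.02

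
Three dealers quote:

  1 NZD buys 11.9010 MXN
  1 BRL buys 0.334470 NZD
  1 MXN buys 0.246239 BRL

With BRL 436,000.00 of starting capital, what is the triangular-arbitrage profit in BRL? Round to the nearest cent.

Profit: BRL 8,824.83

Profitable loop is BRL → MXN → NZD → BRL:
BRL 436,000.00 ÷ 0.246239 = MXN 1,770,637.47
MXN 1,770,637.47 ÷ 11.9010 = NZD 148,780.56
NZD 148,780.56 ÷ 0.334470 = BRL 444,824.83
Profit = BRL 444,824.83 − BRL 436,000.00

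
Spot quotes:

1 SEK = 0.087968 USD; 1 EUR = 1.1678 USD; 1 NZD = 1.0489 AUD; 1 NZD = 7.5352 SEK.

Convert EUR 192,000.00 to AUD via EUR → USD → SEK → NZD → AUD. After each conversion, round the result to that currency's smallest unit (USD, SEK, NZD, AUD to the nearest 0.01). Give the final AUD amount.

AUD 354,800.55

EUR 192,000.00 × 1.1678 = USD 224,217.60
USD 224,217.60 ÷ 0.087968 = SEK 2,548,854.13
SEK 2,548,854.13 ÷ 7.5352 = NZD 338,259.65
NZD 338,259.65 × 1.0489 = AUD 354,800.55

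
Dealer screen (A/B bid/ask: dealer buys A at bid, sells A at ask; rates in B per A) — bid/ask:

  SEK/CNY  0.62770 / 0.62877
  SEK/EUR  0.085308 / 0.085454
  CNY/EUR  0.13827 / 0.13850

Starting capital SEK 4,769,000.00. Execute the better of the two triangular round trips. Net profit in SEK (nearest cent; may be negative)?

Net profit: SEK 74,675.25

Best loop SEK → CNY → EUR → SEK:
SEK 4,769,000.00 × 0.62770 (sell SEK at bid) = CNY 2,993,501.30
CNY 2,993,501.30 × 0.13827 (sell CNY at bid) = EUR 413,911.42
EUR 413,911.42 ÷ 0.085454 (buy SEK at ask) = SEK 4,843,675.25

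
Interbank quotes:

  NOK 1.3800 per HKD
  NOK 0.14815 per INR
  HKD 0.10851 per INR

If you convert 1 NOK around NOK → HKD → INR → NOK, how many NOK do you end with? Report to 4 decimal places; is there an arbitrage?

0.9894 (arbitrage exists)

Around NOK → HKD → INR → NOK: 1 ÷ 1.3800 ÷ 0.10851 × 0.14815 = 0.989356
Product < 1; profitable direction is NOK → INR → HKD → NOK.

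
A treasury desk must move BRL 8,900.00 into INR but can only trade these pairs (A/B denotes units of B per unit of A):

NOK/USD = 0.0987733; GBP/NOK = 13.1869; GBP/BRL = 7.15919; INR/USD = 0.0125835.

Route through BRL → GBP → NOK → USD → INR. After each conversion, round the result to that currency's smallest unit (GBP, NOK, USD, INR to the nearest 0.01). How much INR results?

INR 128,678.83

BRL 8,900.00 ÷ 7.15919 = GBP 1,243.16
GBP 1,243.16 × 13.1869 = NOK 16,393.43
NOK 16,393.43 × 0.0987733 = USD 1,619.23
USD 1,619.23 ÷ 0.0125835 = INR 128,678.83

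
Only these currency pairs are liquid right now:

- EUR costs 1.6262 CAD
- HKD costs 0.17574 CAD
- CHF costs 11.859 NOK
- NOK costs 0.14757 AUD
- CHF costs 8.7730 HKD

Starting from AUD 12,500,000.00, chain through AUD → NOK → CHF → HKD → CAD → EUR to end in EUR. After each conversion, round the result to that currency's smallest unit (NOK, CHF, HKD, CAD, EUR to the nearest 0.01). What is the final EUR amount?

AUD 12,500,000.00 ÷ 0.14757 = NOK 84,705,563.46
NOK 84,705,563.46 ÷ 11.859 = CHF 7,142,723.96
CHF 7,142,723.96 × 8.7730 = HKD 62,663,117.30
HKD 62,663,117.30 × 0.17574 = CAD 11,012,416.23
CAD 11,012,416.23 ÷ 1.6262 = EUR 6,771,870.76

EUR 6,771,870.76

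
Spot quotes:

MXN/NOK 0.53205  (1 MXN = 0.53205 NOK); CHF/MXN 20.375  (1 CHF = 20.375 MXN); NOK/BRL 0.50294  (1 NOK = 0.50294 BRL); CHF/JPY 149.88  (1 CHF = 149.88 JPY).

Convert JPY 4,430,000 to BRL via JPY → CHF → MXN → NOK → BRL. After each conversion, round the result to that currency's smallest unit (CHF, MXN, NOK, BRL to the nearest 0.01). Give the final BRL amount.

JPY 4,430,000 ÷ 149.88 = CHF 29,556.98
CHF 29,556.98 × 20.375 = MXN 602,223.47
MXN 602,223.47 × 0.53205 = NOK 320,413.00
NOK 320,413.00 × 0.50294 = BRL 161,148.51

BRL 161,148.51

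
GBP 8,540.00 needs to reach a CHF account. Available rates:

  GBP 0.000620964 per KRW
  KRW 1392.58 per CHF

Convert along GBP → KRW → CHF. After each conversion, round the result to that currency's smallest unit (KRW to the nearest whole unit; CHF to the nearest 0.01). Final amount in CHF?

GBP 8,540.00 ÷ 0.000620964 = KRW 13,752,810
KRW 13,752,810 ÷ 1392.58 = CHF 9,875.78

CHF 9,875.78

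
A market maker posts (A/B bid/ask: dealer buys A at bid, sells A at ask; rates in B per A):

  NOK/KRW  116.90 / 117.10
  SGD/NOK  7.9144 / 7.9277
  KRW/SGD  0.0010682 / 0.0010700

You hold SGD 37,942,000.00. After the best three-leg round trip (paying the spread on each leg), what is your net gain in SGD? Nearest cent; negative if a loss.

Best loop SGD → KRW → NOK → SGD:
SGD 37,942,000.00 ÷ 0.0010700 (buy KRW at ask) = KRW 35,459,813,084
KRW 35,459,813,084 ÷ 117.10 (buy NOK at ask) = NOK 302,816,507.98
NOK 302,816,507.98 ÷ 7.9277 (buy SGD at ask) = SGD 38,197,271.34

Net profit: SGD 255,271.34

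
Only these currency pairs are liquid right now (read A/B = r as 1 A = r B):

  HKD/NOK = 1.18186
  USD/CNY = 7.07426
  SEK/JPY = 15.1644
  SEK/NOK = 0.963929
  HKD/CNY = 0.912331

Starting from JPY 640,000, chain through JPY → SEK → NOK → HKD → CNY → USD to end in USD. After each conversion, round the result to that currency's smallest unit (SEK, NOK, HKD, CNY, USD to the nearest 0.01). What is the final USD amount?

USD 4,439.20

JPY 640,000 ÷ 15.1644 = SEK 42,204.11
SEK 42,204.11 × 0.963929 = NOK 40,681.77
NOK 40,681.77 ÷ 1.18186 = HKD 34,421.82
HKD 34,421.82 × 0.912331 = CNY 31,404.09
CNY 31,404.09 ÷ 7.07426 = USD 4,439.20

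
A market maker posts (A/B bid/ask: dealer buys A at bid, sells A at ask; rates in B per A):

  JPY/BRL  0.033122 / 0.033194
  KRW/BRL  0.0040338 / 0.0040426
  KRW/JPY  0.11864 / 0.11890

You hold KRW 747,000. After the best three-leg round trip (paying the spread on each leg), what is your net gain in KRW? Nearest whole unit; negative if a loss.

Best loop KRW → BRL → JPY → KRW:
KRW 747,000 × 0.0040338 (sell KRW at bid) = BRL 3,013.25
BRL 3,013.25 ÷ 0.033194 (buy JPY at ask) = JPY 90,777
JPY 90,777 ÷ 0.11890 (buy KRW at ask) = KRW 763,473

Net profit: KRW 16,473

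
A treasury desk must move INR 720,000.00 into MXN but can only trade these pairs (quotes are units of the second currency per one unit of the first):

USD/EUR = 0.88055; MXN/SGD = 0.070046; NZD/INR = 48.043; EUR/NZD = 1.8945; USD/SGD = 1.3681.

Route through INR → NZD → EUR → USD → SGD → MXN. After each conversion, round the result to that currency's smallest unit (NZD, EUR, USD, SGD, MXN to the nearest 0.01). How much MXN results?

INR 720,000.00 ÷ 48.043 = NZD 14,986.57
NZD 14,986.57 ÷ 1.8945 = EUR 7,910.57
EUR 7,910.57 ÷ 0.88055 = USD 8,983.67
USD 8,983.67 × 1.3681 = SGD 12,290.56
SGD 12,290.56 ÷ 0.070046 = MXN 175,464.12

MXN 175,464.12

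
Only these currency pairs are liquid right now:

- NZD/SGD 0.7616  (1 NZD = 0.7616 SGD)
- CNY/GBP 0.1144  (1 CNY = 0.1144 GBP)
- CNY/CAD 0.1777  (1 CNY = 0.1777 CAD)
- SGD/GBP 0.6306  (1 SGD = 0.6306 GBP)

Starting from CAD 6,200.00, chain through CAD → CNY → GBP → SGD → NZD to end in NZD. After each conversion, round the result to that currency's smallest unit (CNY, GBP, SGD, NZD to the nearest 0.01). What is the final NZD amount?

CAD 6,200.00 ÷ 0.1777 = CNY 34,890.26
CNY 34,890.26 × 0.1144 = GBP 3,991.45
GBP 3,991.45 ÷ 0.6306 = SGD 6,329.61
SGD 6,329.61 ÷ 0.7616 = NZD 8,310.94

NZD 8,310.94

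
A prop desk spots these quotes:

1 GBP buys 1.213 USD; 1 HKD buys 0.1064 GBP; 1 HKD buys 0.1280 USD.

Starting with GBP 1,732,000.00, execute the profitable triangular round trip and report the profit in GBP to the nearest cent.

Profitable loop is GBP → USD → HKD → GBP:
GBP 1,732,000.00 × 1.213 = USD 2,100,916.00
USD 2,100,916.00 ÷ 0.1280 = HKD 16,413,406.25
HKD 16,413,406.25 × 0.1064 = GBP 1,746,386.42
Profit = GBP 1,746,386.42 − GBP 1,732,000.00

Profit: GBP 14,386.42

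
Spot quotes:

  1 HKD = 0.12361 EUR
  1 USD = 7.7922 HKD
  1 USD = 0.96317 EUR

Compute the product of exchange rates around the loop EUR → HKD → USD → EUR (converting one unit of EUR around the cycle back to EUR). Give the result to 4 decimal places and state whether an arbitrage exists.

Around EUR → HKD → USD → EUR: 1 ÷ 0.12361 ÷ 7.7922 × 0.96317 = 0.999975
Product ≈ 1 (deviation 0.002%, within rounding noise).

1.0000 (no arbitrage)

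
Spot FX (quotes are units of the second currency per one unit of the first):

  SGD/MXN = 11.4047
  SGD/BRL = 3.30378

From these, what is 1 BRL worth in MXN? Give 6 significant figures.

1 BRL ÷ 3.30378 = 0.302684 SGD
0.302684 SGD × 11.4047 = 3.45202 MXN

BRL/MXN = 3.45202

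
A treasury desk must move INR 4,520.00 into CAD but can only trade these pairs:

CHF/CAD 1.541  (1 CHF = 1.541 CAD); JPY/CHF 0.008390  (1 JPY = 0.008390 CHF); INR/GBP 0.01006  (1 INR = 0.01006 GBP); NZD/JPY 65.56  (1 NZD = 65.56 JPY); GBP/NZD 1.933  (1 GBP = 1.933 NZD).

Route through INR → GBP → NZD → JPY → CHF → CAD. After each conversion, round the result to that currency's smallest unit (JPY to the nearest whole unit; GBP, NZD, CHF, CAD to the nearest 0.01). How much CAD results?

INR 4,520.00 × 0.01006 = GBP 45.47
GBP 45.47 × 1.933 = NZD 87.89
NZD 87.89 × 65.56 = JPY 5,762
JPY 5,762 × 0.008390 = CHF 48.34
CHF 48.34 × 1.541 = CAD 74.49

CAD 74.49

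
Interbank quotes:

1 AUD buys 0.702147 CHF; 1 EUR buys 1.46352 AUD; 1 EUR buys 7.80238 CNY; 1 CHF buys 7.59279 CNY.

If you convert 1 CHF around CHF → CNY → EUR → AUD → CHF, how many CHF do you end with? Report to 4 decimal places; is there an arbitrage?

Around CHF → CNY → EUR → AUD → CHF: 1 × 7.59279 ÷ 7.80238 × 1.46352 × 0.702147 = 1.000002
Product ≈ 1 (deviation 0.000%, within rounding noise).

1.0000 (no arbitrage)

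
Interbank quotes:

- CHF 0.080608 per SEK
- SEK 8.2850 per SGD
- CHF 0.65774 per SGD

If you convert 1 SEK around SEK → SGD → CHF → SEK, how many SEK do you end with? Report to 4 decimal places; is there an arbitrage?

0.9849 (arbitrage exists)

Around SEK → SGD → CHF → SEK: 1 ÷ 8.2850 × 0.65774 ÷ 0.080608 = 0.984881
Product < 1; profitable direction is SEK → CHF → SGD → SEK.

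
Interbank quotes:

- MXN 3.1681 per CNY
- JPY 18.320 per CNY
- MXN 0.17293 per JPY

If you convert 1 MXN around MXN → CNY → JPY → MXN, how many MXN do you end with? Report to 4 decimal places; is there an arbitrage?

1.0000 (no arbitrage)

Around MXN → CNY → JPY → MXN: 1 ÷ 3.1681 × 18.320 × 0.17293 = 0.999993
Product ≈ 1 (deviation 0.001%, within rounding noise).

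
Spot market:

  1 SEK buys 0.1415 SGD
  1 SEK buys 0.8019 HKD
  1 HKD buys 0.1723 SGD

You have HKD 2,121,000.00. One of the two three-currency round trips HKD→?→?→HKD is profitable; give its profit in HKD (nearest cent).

Profit: HKD 51,159.03

Profitable loop is HKD → SEK → SGD → HKD:
HKD 2,121,000.00 ÷ 0.8019 = SEK 2,644,968.20
SEK 2,644,968.20 × 0.1415 = SGD 374,263.00
SGD 374,263.00 ÷ 0.1723 = HKD 2,172,159.03
Profit = HKD 2,172,159.03 − HKD 2,121,000.00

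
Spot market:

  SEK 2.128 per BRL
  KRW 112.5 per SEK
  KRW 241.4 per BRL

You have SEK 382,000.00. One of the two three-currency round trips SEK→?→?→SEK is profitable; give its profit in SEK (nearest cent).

Profitable loop is SEK → BRL → KRW → SEK:
SEK 382,000.00 ÷ 2.128 = BRL 179,511.28
BRL 179,511.28 × 241.4 = KRW 43,334,023
KRW 43,334,023 ÷ 112.5 = SEK 385,191.31
Profit = SEK 385,191.31 − SEK 382,000.00

Profit: SEK 3,191.31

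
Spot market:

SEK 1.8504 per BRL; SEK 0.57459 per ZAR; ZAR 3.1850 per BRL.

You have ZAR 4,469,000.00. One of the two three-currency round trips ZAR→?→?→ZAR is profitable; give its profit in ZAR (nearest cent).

Profitable loop is ZAR → BRL → SEK → ZAR:
ZAR 4,469,000.00 ÷ 3.1850 = BRL 1,403,139.72
BRL 1,403,139.72 × 1.8504 = SEK 2,596,369.73
SEK 2,596,369.73 ÷ 0.57459 = ZAR 4,518,647.62
Profit = ZAR 4,518,647.62 − ZAR 4,469,000.00

Profit: ZAR 49,647.62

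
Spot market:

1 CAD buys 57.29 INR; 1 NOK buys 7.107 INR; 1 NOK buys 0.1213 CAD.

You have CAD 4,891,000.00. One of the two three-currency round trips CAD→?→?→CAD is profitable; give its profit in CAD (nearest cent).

Profitable loop is CAD → NOK → INR → CAD:
CAD 4,891,000.00 ÷ 0.1213 = NOK 40,321,516.90
NOK 40,321,516.90 × 7.107 = INR 286,565,020.61
INR 286,565,020.61 ÷ 57.29 = CAD 5,002,007.69
Profit = CAD 5,002,007.69 − CAD 4,891,000.00

Profit: CAD 111,007.69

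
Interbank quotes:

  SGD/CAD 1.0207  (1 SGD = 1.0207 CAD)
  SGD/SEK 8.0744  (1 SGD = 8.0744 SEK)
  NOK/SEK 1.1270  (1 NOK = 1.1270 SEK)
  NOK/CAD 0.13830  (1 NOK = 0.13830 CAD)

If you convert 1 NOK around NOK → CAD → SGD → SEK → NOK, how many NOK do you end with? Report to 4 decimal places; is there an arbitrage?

Around NOK → CAD → SGD → SEK → NOK: 1 × 0.13830 ÷ 1.0207 × 8.0744 ÷ 1.1270 = 0.970757
Product < 1; profitable direction is NOK → SEK → SGD → CAD → NOK.

0.9708 (arbitrage exists)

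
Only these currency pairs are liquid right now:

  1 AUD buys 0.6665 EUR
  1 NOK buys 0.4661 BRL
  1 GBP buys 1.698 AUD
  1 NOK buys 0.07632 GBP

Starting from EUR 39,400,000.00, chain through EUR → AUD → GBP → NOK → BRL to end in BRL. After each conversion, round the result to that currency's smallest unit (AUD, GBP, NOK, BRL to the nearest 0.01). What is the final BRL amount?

EUR 39,400,000.00 ÷ 0.6665 = AUD 59,114,778.69
AUD 59,114,778.69 ÷ 1.698 = GBP 34,814,357.30
GBP 34,814,357.30 ÷ 0.07632 = NOK 456,162,962.53
NOK 456,162,962.53 × 0.4661 = BRL 212,617,556.84

BRL 212,617,556.84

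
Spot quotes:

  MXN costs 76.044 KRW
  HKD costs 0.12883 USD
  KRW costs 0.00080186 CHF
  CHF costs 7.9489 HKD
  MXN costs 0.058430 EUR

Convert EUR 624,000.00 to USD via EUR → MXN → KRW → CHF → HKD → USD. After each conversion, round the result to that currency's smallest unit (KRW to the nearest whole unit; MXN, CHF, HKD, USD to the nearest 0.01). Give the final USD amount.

USD 666,862.42

EUR 624,000.00 ÷ 0.058430 = MXN 10,679,445.49
MXN 10,679,445.49 × 76.044 = KRW 812,107,753
KRW 812,107,753 × 0.00080186 = CHF 651,196.72
CHF 651,196.72 × 7.9489 = HKD 5,176,297.61
HKD 5,176,297.61 × 0.12883 = USD 666,862.42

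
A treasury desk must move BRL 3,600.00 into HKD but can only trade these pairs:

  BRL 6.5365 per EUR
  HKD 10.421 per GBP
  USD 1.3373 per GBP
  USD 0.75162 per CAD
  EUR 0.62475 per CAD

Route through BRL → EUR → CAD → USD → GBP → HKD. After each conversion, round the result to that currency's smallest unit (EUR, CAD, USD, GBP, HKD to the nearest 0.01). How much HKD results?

HKD 5,163.29

BRL 3,600.00 ÷ 6.5365 = EUR 550.75
EUR 550.75 ÷ 0.62475 = CAD 881.55
CAD 881.55 × 0.75162 = USD 662.59
USD 662.59 ÷ 1.3373 = GBP 495.47
GBP 495.47 × 10.421 = HKD 5,163.29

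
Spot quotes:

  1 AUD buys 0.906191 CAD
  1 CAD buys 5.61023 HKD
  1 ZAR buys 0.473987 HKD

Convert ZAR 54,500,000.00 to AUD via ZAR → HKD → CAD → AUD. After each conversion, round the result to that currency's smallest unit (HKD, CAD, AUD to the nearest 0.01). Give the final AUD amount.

AUD 5,081,155.93

ZAR 54,500,000.00 × 0.473987 = HKD 25,832,291.50
HKD 25,832,291.50 ÷ 5.61023 = CAD 4,604,497.77
CAD 4,604,497.77 ÷ 0.906191 = AUD 5,081,155.93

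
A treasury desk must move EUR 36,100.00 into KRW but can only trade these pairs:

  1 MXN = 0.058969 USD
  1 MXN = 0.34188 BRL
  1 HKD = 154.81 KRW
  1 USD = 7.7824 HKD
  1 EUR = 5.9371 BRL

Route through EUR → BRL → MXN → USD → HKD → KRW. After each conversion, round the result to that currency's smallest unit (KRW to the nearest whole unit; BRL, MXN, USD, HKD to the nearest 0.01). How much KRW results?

KRW 44,539,379

EUR 36,100.00 × 5.9371 = BRL 214,329.31
BRL 214,329.31 ÷ 0.34188 = MXN 626,913.86
MXN 626,913.86 × 0.058969 = USD 36,968.48
USD 36,968.48 × 7.7824 = HKD 287,703.50
HKD 287,703.50 × 154.81 = KRW 44,539,379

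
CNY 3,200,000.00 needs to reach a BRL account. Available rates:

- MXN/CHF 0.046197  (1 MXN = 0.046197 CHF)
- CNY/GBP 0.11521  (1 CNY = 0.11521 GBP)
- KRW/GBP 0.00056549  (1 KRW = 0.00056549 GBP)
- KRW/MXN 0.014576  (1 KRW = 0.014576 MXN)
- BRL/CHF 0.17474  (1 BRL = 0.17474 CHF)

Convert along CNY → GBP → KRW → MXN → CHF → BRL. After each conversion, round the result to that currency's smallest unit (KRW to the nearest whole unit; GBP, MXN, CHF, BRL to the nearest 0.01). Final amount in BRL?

CNY 3,200,000.00 × 0.11521 = GBP 368,672.00
GBP 368,672.00 ÷ 0.00056549 = KRW 651,951,405
KRW 651,951,405 × 0.014576 = MXN 9,502,843.68
MXN 9,502,843.68 × 0.046197 = CHF 439,002.87
CHF 439,002.87 ÷ 0.17474 = BRL 2,512,320.42

BRL 2,512,320.42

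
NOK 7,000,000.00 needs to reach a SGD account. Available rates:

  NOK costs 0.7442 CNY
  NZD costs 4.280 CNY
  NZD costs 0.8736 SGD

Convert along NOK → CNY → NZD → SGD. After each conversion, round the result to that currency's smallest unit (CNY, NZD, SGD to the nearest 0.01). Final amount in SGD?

NOK 7,000,000.00 × 0.7442 = CNY 5,209,400.00
CNY 5,209,400.00 ÷ 4.280 = NZD 1,217,149.53
NZD 1,217,149.53 × 0.8736 = SGD 1,063,301.83

SGD 1,063,301.83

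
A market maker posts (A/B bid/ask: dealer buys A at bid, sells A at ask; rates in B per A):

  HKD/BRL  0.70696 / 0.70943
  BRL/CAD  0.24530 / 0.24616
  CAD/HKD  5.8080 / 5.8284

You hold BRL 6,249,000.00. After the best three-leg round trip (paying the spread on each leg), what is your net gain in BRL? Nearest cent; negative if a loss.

Best loop BRL → CAD → HKD → BRL:
BRL 6,249,000.00 × 0.24530 (sell BRL at bid) = CAD 1,532,879.70
CAD 1,532,879.70 × 5.8080 (sell CAD at bid) = HKD 8,902,965.30
HKD 8,902,965.30 × 0.70696 (sell HKD at bid) = BRL 6,294,040.35

Net profit: BRL 45,040.35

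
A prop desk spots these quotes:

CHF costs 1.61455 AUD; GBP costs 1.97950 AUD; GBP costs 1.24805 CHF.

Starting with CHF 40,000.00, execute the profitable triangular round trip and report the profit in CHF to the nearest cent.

Profitable loop is CHF → AUD → GBP → CHF:
CHF 40,000.00 × 1.61455 = AUD 64,582.00
AUD 64,582.00 ÷ 1.97950 = GBP 32,625.41
GBP 32,625.41 × 1.24805 = CHF 40,718.14
Profit = CHF 40,718.14 − CHF 40,000.00

Profit: CHF 718.14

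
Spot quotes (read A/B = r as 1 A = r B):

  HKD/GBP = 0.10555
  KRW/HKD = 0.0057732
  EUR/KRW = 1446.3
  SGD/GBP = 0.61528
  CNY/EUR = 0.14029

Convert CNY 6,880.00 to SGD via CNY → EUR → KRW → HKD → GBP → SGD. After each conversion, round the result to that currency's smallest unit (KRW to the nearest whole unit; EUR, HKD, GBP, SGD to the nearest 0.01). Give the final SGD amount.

CNY 6,880.00 × 0.14029 = EUR 965.20
EUR 965.20 × 1446.3 = KRW 1,395,969
KRW 1,395,969 × 0.0057732 = HKD 8,059.21
HKD 8,059.21 × 0.10555 = GBP 850.65
GBP 850.65 ÷ 0.61528 = SGD 1,382.54

SGD 1,382.54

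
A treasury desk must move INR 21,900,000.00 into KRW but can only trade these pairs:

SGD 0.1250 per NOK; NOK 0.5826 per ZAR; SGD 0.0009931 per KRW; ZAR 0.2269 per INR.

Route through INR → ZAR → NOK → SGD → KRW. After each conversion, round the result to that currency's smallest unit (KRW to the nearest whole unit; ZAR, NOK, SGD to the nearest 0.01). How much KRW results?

KRW 364,389,729

INR 21,900,000.00 × 0.2269 = ZAR 4,969,110.00
ZAR 4,969,110.00 × 0.5826 = NOK 2,895,003.49
NOK 2,895,003.49 × 0.1250 = SGD 361,875.44
SGD 361,875.44 ÷ 0.0009931 = KRW 364,389,729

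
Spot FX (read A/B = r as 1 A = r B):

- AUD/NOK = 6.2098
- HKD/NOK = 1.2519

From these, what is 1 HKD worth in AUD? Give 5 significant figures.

HKD/AUD = 0.20160

1 HKD × 1.2519 = 1.2519 NOK
1.2519 NOK ÷ 6.2098 = 0.201601 AUD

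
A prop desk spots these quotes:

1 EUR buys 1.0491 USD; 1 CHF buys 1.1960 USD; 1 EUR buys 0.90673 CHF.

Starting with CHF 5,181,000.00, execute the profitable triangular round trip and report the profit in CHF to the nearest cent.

Profitable loop is CHF → USD → EUR → CHF:
CHF 5,181,000.00 × 1.1960 = USD 6,196,476.00
USD 6,196,476.00 ÷ 1.0491 = EUR 5,906,468.40
EUR 5,906,468.40 × 0.90673 = CHF 5,355,572.09
Profit = CHF 5,355,572.09 − CHF 5,181,000.00

Profit: CHF 174,572.09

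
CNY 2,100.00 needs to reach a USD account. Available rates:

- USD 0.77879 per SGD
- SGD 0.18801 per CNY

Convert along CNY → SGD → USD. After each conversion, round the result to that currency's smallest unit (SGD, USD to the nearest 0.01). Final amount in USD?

USD 307.48

CNY 2,100.00 × 0.18801 = SGD 394.82
SGD 394.82 × 0.77879 = USD 307.48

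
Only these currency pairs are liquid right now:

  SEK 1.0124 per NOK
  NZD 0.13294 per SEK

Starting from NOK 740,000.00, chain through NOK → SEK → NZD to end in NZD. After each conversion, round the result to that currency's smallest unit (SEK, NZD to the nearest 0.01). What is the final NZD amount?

NZD 99,595.46

NOK 740,000.00 × 1.0124 = SEK 749,176.00
SEK 749,176.00 × 0.13294 = NZD 99,595.46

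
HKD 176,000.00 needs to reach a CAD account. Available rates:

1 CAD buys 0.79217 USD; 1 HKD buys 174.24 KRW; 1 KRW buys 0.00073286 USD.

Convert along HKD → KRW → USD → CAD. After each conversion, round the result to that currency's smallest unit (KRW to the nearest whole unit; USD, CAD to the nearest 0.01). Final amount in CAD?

CAD 28,370.25

HKD 176,000.00 × 174.24 = KRW 30,666,240
KRW 30,666,240 × 0.00073286 = USD 22,474.06
USD 22,474.06 ÷ 0.79217 = CAD 28,370.25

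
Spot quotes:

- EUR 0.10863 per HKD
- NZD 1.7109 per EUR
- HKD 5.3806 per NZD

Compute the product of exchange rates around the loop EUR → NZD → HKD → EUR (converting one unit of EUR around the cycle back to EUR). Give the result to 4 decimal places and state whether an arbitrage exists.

1.0000 (no arbitrage)

Around EUR → NZD → HKD → EUR: 1 × 1.7109 × 5.3806 × 0.10863 = 1.000012
Product ≈ 1 (deviation 0.001%, within rounding noise).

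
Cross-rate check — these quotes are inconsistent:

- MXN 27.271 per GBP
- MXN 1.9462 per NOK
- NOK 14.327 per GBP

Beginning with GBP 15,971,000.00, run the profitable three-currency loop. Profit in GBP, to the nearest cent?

Profitable loop is GBP → NOK → MXN → GBP:
GBP 15,971,000.00 × 14.327 = NOK 228,816,517.00
NOK 228,816,517.00 × 1.9462 = MXN 445,322,705.39
MXN 445,322,705.39 ÷ 27.271 = GBP 16,329,533.40
Profit = GBP 16,329,533.40 − GBP 15,971,000.00

Profit: GBP 358,533.40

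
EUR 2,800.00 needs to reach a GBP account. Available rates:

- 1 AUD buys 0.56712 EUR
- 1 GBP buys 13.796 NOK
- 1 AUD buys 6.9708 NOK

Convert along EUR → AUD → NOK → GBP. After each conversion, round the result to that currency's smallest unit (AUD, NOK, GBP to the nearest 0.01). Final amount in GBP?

EUR 2,800.00 ÷ 0.56712 = AUD 4,937.23
AUD 4,937.23 × 6.9708 = NOK 34,416.44
NOK 34,416.44 ÷ 13.796 = GBP 2,494.67

GBP 2,494.67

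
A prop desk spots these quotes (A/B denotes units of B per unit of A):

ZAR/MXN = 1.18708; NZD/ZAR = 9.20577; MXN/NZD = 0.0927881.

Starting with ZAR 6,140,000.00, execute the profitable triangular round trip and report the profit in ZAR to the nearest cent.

Profitable loop is ZAR → MXN → NZD → ZAR:
ZAR 6,140,000.00 × 1.18708 = MXN 7,288,671.20
MXN 7,288,671.20 × 0.0927881 = NZD 676,301.95
NZD 676,301.95 × 9.20577 = ZAR 6,225,880.22
Profit = ZAR 6,225,880.22 − ZAR 6,140,000.00

Profit: ZAR 85,880.22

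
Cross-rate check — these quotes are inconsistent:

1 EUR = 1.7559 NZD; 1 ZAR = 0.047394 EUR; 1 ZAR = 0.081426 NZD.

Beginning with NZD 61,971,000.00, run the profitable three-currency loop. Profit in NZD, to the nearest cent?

Profitable loop is NZD → ZAR → EUR → NZD:
NZD 61,971,000.00 ÷ 0.081426 = ZAR 761,071,402.25
ZAR 761,071,402.25 × 0.047394 = EUR 36,070,218.04
EUR 36,070,218.04 × 1.7559 = NZD 63,335,695.85
Profit = NZD 63,335,695.85 − NZD 61,971,000.00

Profit: NZD 1,364,695.85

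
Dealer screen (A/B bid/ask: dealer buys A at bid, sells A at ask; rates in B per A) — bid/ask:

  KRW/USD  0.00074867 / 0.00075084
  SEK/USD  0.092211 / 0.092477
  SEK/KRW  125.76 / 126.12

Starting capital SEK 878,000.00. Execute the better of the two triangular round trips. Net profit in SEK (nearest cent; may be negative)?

Best loop SEK → KRW → USD → SEK:
SEK 878,000.00 × 125.76 (sell SEK at bid) = KRW 110,417,280
KRW 110,417,280 × 0.00074867 (sell KRW at bid) = USD 82,666.11
USD 82,666.11 ÷ 0.092477 (buy SEK at ask) = SEK 893,909.89

Net profit: SEK 15,909.89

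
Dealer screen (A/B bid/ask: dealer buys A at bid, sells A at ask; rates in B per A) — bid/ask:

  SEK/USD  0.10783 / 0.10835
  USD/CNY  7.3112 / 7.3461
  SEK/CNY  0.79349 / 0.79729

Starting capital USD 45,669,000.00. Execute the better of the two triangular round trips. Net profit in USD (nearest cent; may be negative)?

Best loop USD → SEK → CNY → USD:
USD 45,669,000.00 ÷ 0.10835 (buy SEK at ask) = SEK 421,495,154.59
SEK 421,495,154.59 × 0.79349 (sell SEK at bid) = CNY 334,452,190.22
CNY 334,452,190.22 ÷ 7.3461 (buy USD at ask) = USD 45,527,856.99

Net result: USD -141,143.01 (no profitable arbitrage after spreads)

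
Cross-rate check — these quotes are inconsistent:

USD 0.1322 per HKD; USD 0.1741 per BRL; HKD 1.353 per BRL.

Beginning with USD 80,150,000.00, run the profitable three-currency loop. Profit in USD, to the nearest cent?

Profitable loop is USD → BRL → HKD → USD:
USD 80,150,000.00 ÷ 0.1741 = BRL 460,367,604.82
BRL 460,367,604.82 × 1.353 = HKD 622,877,369.33
HKD 622,877,369.33 × 0.1322 = USD 82,344,388.23
Profit = USD 82,344,388.23 − USD 80,150,000.00

Profit: USD 2,194,388.23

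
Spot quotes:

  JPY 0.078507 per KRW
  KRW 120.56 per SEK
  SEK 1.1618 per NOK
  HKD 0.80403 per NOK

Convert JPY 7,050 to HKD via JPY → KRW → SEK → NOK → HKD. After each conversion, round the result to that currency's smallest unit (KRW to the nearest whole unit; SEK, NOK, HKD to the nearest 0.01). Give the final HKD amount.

HKD 515.49

JPY 7,050 ÷ 0.078507 = KRW 89,801
KRW 89,801 ÷ 120.56 = SEK 744.87
SEK 744.87 ÷ 1.1618 = NOK 641.13
NOK 641.13 × 0.80403 = HKD 515.49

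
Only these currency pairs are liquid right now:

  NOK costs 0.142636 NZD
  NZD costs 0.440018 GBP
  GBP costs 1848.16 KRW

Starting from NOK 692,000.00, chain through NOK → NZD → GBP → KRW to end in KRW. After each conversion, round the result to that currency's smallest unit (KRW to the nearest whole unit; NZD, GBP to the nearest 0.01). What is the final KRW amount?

KRW 80,268,527

NOK 692,000.00 × 0.142636 = NZD 98,704.11
NZD 98,704.11 × 0.440018 = GBP 43,431.59
GBP 43,431.59 × 1848.16 = KRW 80,268,527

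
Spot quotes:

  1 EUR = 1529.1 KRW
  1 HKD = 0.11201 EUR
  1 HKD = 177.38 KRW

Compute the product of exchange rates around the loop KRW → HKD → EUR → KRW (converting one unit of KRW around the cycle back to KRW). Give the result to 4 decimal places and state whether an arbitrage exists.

Around KRW → HKD → EUR → KRW: 1 ÷ 177.38 × 0.11201 × 1529.1 = 0.965579
Product < 1; profitable direction is KRW → EUR → HKD → KRW.

0.9656 (arbitrage exists)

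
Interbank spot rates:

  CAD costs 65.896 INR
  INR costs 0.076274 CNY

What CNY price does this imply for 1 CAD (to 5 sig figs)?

1 CAD × 65.896 = 65.896 INR
65.896 INR × 0.076274 = 5.02615 CNY

CAD/CNY = 5.0262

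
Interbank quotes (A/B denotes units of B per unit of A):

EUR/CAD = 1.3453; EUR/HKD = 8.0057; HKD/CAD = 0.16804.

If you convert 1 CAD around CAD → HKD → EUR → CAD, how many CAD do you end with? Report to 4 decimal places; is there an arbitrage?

1.0000 (no arbitrage)

Around CAD → HKD → EUR → CAD: 1 ÷ 0.16804 ÷ 8.0057 × 1.3453 = 1.000016
Product ≈ 1 (deviation 0.002%, within rounding noise).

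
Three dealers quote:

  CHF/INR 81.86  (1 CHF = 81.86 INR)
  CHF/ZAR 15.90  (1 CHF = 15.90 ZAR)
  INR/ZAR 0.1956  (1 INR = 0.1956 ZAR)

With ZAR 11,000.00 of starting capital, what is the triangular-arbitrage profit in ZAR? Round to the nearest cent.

Profit: ZAR 77.36

Profitable loop is ZAR → CHF → INR → ZAR:
ZAR 11,000.00 ÷ 15.90 = CHF 691.82
CHF 691.82 × 81.86 = INR 56,632.70
INR 56,632.70 × 0.1956 = ZAR 11,077.36
Profit = ZAR 11,077.36 − ZAR 11,000.00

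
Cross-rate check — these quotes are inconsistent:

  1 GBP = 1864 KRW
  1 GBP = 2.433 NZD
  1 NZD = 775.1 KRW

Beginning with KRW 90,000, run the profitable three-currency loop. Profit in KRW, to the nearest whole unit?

Profit: KRW 1,053

Profitable loop is KRW → GBP → NZD → KRW:
KRW 90,000 ÷ 1864 = GBP 48.28
GBP 48.28 × 2.433 = NZD 117.47
NZD 117.47 × 775.1 = KRW 91,053
Profit = KRW 91,053 − KRW 90,000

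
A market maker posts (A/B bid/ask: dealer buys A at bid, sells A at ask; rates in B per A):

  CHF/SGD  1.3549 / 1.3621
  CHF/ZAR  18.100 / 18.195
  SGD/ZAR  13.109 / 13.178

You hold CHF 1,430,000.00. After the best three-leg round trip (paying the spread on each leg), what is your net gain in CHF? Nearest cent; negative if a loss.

Net profit: CHF 11,969.64

Best loop CHF → ZAR → SGD → CHF:
CHF 1,430,000.00 × 18.100 (sell CHF at bid) = ZAR 25,883,000.00
ZAR 25,883,000.00 ÷ 13.178 (buy SGD at ask) = SGD 1,964,106.84
SGD 1,964,106.84 ÷ 1.3621 (buy CHF at ask) = CHF 1,441,969.64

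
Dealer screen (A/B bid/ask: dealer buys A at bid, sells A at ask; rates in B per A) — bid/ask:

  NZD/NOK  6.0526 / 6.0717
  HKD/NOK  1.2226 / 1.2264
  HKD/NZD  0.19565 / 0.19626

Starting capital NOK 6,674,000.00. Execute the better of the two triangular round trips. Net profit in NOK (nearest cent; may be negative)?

Net profit: NOK 173,444.08

Best loop NOK → NZD → HKD → NOK:
NOK 6,674,000.00 ÷ 6.0717 (buy NZD at ask) = NZD 1,099,197.92
NZD 1,099,197.92 ÷ 0.19626 (buy HKD at ask) = HKD 5,600,723.11
HKD 5,600,723.11 × 1.2226 (sell HKD at bid) = NOK 6,847,444.08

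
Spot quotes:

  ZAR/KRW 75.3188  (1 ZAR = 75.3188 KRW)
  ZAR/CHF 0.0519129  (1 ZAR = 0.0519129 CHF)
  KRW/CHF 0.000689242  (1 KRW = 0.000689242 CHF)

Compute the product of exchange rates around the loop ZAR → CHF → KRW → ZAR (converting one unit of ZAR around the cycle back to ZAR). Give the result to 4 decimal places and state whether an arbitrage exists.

1.0000 (no arbitrage)

Around ZAR → CHF → KRW → ZAR: 1 × 0.0519129 ÷ 0.000689242 ÷ 75.3188 = 1.000000
Product ≈ 1 (deviation 0.000%, within rounding noise).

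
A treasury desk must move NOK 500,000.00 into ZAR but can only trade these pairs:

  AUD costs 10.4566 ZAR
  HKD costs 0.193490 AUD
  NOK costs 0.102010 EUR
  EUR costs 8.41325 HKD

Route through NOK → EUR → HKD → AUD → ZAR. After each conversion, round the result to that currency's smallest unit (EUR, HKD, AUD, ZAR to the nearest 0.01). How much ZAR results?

NOK 500,000.00 × 0.102010 = EUR 51,005.00
EUR 51,005.00 × 8.41325 = HKD 429,117.82
HKD 429,117.82 × 0.193490 = AUD 83,030.01
AUD 83,030.01 × 10.4566 = ZAR 868,211.60

ZAR 868,211.60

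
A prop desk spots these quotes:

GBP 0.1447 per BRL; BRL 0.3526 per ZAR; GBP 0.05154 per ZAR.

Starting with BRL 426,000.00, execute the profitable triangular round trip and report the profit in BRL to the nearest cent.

Profitable loop is BRL → ZAR → GBP → BRL:
BRL 426,000.00 ÷ 0.3526 = ZAR 1,208,167.90
ZAR 1,208,167.90 × 0.05154 = GBP 62,268.97
GBP 62,268.97 ÷ 0.1447 = BRL 430,331.54
Profit = BRL 430,331.54 − BRL 426,000.00

Profit: BRL 4,331.54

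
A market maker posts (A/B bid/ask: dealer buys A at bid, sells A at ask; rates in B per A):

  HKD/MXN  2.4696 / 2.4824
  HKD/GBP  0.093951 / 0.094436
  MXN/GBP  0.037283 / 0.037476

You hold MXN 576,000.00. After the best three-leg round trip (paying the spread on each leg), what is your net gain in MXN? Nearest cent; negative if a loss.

Net profit: MXN 5,699.78

Best loop MXN → HKD → GBP → MXN:
MXN 576,000.00 ÷ 2.4824 (buy HKD at ask) = HKD 232,033.52
HKD 232,033.52 × 0.093951 (sell HKD at bid) = GBP 21,799.78
GBP 21,799.78 ÷ 0.037476 (buy MXN at ask) = MXN 581,699.78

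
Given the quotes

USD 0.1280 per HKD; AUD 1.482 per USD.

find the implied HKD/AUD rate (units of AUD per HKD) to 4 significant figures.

1 HKD × 0.1280 = 0.128 USD
0.128 USD × 1.482 = 0.189696 AUD

HKD/AUD = 0.1897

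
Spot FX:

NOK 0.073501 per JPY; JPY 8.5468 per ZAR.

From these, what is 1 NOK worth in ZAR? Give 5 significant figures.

1 NOK ÷ 0.073501 = 13.6053 JPY
13.6053 JPY ÷ 8.5468 = 1.59185 ZAR

NOK/ZAR = 1.5919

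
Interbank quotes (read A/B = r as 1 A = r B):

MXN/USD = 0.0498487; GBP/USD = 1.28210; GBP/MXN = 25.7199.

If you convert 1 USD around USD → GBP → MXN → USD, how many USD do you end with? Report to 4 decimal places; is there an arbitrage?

Around USD → GBP → MXN → USD: 1 ÷ 1.28210 × 25.7199 × 0.0498487 = 1.000003
Product ≈ 1 (deviation 0.000%, within rounding noise).

1.0000 (no arbitrage)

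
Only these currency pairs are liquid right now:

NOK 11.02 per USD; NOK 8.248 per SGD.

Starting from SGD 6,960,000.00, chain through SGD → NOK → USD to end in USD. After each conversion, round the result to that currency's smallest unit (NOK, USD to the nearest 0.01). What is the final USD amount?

USD 5,209,263.16

SGD 6,960,000.00 × 8.248 = NOK 57,406,080.00
NOK 57,406,080.00 ÷ 11.02 = USD 5,209,263.16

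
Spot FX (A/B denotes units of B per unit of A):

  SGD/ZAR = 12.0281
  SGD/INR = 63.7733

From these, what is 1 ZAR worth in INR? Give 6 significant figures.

ZAR/INR = 5.30203

1 ZAR ÷ 12.0281 = 0.0831387 SGD
0.0831387 SGD × 63.7733 = 5.30203 INR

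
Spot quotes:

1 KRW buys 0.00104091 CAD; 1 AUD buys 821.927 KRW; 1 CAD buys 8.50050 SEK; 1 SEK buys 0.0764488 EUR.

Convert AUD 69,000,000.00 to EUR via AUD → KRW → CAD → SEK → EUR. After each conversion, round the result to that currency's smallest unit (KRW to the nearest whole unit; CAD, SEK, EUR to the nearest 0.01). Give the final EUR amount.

EUR 38,362,832.28

AUD 69,000,000.00 × 821.927 = KRW 56,712,963,000
KRW 56,712,963,000 × 0.00104091 = CAD 59,033,090.32
CAD 59,033,090.32 × 8.50050 = SEK 501,810,784.27
SEK 501,810,784.27 × 0.0764488 = EUR 38,362,832.28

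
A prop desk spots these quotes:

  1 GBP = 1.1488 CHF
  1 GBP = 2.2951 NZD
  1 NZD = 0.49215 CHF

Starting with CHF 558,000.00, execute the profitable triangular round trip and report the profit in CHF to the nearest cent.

Profit: CHF 9,517.85

Profitable loop is CHF → NZD → GBP → CHF:
CHF 558,000.00 ÷ 0.49215 = NZD 1,133,800.67
NZD 1,133,800.67 ÷ 2.2951 = GBP 494,009.27
GBP 494,009.27 × 1.1488 = CHF 567,517.85
Profit = CHF 567,517.85 − CHF 558,000.00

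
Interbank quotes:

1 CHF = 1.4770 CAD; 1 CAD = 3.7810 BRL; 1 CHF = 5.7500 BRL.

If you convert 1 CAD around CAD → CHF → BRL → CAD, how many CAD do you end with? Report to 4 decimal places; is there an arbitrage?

1.0296 (arbitrage exists)

Around CAD → CHF → BRL → CAD: 1 ÷ 1.4770 × 5.7500 ÷ 3.7810 = 1.029629
Product > 1; profitable direction is CAD → CHF → BRL → CAD.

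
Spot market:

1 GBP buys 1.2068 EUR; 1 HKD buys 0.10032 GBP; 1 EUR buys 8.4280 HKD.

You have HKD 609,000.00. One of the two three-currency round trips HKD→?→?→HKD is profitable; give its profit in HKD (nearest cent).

Profit: HKD 12,390.55

Profitable loop is HKD → GBP → EUR → HKD:
HKD 609,000.00 × 0.10032 = GBP 61,094.88
GBP 61,094.88 × 1.2068 = EUR 73,729.30
EUR 73,729.30 × 8.4280 = HKD 621,390.55
Profit = HKD 621,390.55 − HKD 609,000.00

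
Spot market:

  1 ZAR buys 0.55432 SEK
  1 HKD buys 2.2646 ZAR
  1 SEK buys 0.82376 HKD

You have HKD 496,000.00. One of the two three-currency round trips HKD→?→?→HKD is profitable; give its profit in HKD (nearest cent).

Profitable loop is HKD → ZAR → SEK → HKD:
HKD 496,000.00 × 2.2646 = ZAR 1,123,241.60
ZAR 1,123,241.60 × 0.55432 = SEK 622,635.28
SEK 622,635.28 × 0.82376 = HKD 512,902.04
Profit = HKD 512,902.04 − HKD 496,000.00

Profit: HKD 16,902.04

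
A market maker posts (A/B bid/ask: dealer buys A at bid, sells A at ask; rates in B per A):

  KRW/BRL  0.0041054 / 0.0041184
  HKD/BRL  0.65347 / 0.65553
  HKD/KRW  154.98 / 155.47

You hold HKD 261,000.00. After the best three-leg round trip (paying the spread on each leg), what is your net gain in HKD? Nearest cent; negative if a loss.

Net profit: HKD 5,373.51

Best loop HKD → BRL → KRW → HKD:
HKD 261,000.00 × 0.65347 (sell HKD at bid) = BRL 170,555.67
BRL 170,555.67 ÷ 0.0041184 (buy KRW at ask) = KRW 41,413,090
KRW 41,413,090 ÷ 155.47 (buy HKD at ask) = HKD 266,373.51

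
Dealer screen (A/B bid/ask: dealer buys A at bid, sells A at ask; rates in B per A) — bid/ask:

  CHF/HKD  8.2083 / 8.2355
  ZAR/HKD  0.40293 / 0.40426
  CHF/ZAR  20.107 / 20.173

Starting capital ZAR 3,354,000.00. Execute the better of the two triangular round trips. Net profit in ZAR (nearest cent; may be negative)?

Best loop ZAR → CHF → HKD → ZAR:
ZAR 3,354,000.00 ÷ 20.173 (buy CHF at ask) = CHF 166,261.84
CHF 166,261.84 × 8.2083 (sell CHF at bid) = HKD 1,364,727.02
HKD 1,364,727.02 ÷ 0.40426 (buy ZAR at ask) = ZAR 3,375,864.60

Net profit: ZAR 21,864.60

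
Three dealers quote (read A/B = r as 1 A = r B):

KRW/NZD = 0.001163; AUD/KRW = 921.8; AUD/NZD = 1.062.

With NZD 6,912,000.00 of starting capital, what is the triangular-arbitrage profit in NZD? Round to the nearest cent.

Profitable loop is NZD → AUD → KRW → NZD:
NZD 6,912,000.00 ÷ 1.062 = AUD 6,508,474.58
AUD 6,508,474.58 × 921.8 = KRW 5,999,511,864
KRW 5,999,511,864 × 0.001163 = NZD 6,977,432.30
Profit = NZD 6,977,432.30 − NZD 6,912,000.00

Profit: NZD 65,432.30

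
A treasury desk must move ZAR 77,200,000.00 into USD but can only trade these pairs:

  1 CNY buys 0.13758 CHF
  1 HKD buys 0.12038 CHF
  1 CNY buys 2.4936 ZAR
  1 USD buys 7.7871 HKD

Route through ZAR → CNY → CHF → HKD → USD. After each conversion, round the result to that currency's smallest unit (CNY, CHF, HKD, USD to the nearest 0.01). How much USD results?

ZAR 77,200,000.00 ÷ 2.4936 = CNY 30,959,255.69
CNY 30,959,255.69 × 0.13758 = CHF 4,259,374.40
CHF 4,259,374.40 ÷ 0.12038 = HKD 35,382,741.32
HKD 35,382,741.32 ÷ 7.7871 = USD 4,543,763.57

USD 4,543,763.57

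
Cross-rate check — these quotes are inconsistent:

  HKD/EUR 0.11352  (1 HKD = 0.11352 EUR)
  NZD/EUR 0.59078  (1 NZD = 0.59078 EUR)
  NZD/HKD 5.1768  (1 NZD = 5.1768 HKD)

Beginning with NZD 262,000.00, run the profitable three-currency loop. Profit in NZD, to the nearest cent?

Profit: NZD 1,386.38

Profitable loop is NZD → EUR → HKD → NZD:
NZD 262,000.00 × 0.59078 = EUR 154,784.36
EUR 154,784.36 ÷ 0.11352 = HKD 1,363,498.59
HKD 1,363,498.59 ÷ 5.1768 = NZD 263,386.38
Profit = NZD 263,386.38 − NZD 262,000.00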